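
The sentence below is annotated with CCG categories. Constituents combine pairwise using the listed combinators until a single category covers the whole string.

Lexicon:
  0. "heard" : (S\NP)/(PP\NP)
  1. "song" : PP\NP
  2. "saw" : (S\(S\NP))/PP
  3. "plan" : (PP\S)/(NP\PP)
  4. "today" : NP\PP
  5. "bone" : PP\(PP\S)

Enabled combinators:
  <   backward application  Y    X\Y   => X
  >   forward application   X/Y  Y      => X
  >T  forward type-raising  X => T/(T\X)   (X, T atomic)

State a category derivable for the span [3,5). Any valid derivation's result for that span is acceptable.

[0,6] S   <
  [0,2] S\NP   >
    [0,1] "heard" : (S\NP)/(PP\NP)
    [1,2] "song" : PP\NP
  [2,6] S\(S\NP)   >
    [2,3] "saw" : (S\(S\NP))/PP
    [3,6] PP   <
      [3,5] PP\S   >
        [3,4] "plan" : (PP\S)/(NP\PP)
        [4,5] "today" : NP\PP
      [5,6] "bone" : PP\(PP\S)

PP\S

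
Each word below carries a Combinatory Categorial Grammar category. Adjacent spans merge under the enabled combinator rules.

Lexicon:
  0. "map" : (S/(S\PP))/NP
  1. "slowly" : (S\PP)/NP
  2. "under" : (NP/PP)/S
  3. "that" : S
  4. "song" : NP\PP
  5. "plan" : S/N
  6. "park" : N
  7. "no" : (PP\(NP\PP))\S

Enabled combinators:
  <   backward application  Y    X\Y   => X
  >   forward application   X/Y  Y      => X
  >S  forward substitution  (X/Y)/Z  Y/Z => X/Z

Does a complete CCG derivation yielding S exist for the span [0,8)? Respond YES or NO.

YES

[0,8] S   >
  [0,2] S/NP   >S
    [0,1] "map" : (S/(S\PP))/NP
    [1,2] "slowly" : (S\PP)/NP
  [2,8] NP   >
    [2,4] NP/PP   >
      [2,3] "under" : (NP/PP)/S
      [3,4] "that" : S
    [4,8] PP   <
      [4,5] "song" : NP\PP
      [5,8] PP\(NP\PP)   <
        [5,7] S   >
          [5,6] "plan" : S/N
          [6,7] "park" : N
        [7,8] "no" : (PP\(NP\PP))\S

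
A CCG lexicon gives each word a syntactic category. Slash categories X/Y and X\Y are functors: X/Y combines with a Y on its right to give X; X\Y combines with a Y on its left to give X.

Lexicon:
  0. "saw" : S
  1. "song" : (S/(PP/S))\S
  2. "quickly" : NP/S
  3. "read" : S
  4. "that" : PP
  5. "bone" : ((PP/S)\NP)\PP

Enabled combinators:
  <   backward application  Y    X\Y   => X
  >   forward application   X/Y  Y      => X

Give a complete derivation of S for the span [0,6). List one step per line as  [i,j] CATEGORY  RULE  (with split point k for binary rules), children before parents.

[0,6] S   >
  [0,2] S/(PP/S)   <
    [0,1] "saw" : S
    [1,2] "song" : (S/(PP/S))\S
  [2,6] PP/S   <
    [2,4] NP   >
      [2,3] "quickly" : NP/S
      [3,4] "read" : S
    [4,6] (PP/S)\NP   <
      [4,5] "that" : PP
      [5,6] "bone" : ((PP/S)\NP)\PP

[0,1] S  lex  "saw"
[1,2] (S/(PP/S))\S  lex  "song"
[0,2] S/(PP/S)  <  k=1
[2,3] NP/S  lex  "quickly"
[3,4] S  lex  "read"
[2,4] NP  >  k=3
[4,5] PP  lex  "that"
[5,6] ((PP/S)\NP)\PP  lex  "bone"
[4,6] (PP/S)\NP  <  k=5
[2,6] PP/S  <  k=4
[0,6] S  >  k=2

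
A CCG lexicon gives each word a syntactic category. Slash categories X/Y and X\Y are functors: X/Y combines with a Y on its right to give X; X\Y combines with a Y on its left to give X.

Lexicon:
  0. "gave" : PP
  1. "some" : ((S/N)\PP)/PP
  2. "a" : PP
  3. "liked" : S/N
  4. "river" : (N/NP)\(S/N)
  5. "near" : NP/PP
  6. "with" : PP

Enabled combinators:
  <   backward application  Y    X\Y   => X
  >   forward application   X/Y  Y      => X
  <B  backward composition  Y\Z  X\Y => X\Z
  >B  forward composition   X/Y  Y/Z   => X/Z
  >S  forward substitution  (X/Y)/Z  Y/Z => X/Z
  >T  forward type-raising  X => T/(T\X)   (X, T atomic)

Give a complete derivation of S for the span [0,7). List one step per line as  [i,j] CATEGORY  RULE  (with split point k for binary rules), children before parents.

[0,1] PP  lex  "gave"
[1,2] ((S/N)\PP)/PP  lex  "some"
[2,3] PP  lex  "a"
[1,3] (S/N)\PP  >  k=2
[0,3] S/N  <  k=1
[3,4] S/N  lex  "liked"
[4,5] (N/NP)\(S/N)  lex  "river"
[3,5] N/NP  <  k=4
[5,6] NP/PP  lex  "near"
[6,7] PP  lex  "with"
[5,7] NP  >  k=6
[3,7] N  >  k=5
[0,7] S  >  k=3

[0,7] S   >
  [0,3] S/N   <
    [0,1] "gave" : PP
    [1,3] (S/N)\PP   >
      [1,2] "some" : ((S/N)\PP)/PP
      [2,3] "a" : PP
  [3,7] N   >
    [3,5] N/NP   <
      [3,4] "liked" : S/N
      [4,5] "river" : (N/NP)\(S/N)
    [5,7] NP   >
      [5,6] "near" : NP/PP
      [6,7] "with" : PP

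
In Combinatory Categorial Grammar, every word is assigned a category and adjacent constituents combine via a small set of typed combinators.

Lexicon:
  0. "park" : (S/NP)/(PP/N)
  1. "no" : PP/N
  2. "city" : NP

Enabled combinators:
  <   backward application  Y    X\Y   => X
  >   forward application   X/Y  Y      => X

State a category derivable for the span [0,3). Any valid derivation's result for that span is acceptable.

[0,3] S   >
  [0,2] S/NP   >
    [0,1] "park" : (S/NP)/(PP/N)
    [1,2] "no" : PP/N
  [2,3] "city" : NP

S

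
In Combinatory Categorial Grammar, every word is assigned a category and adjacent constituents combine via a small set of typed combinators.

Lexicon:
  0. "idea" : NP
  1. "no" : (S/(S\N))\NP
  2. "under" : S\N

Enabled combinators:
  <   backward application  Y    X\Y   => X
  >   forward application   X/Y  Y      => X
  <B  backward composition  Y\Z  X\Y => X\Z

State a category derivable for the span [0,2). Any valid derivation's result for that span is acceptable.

[0,3] S   >
  [0,2] S/(S\N)   <
    [0,1] "idea" : NP
    [1,2] "no" : (S/(S\N))\NP
  [2,3] "under" : S\N

S/(S\N)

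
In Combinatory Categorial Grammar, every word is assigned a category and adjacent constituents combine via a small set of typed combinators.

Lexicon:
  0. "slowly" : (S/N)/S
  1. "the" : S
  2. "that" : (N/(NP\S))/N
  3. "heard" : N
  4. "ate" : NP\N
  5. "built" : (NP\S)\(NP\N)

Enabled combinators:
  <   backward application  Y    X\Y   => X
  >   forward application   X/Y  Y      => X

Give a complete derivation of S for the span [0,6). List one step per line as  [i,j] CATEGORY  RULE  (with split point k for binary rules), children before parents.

[0,1] (S/N)/S  lex  "slowly"
[1,2] S  lex  "the"
[0,2] S/N  >  k=1
[2,3] (N/(NP\S))/N  lex  "that"
[3,4] N  lex  "heard"
[2,4] N/(NP\S)  >  k=3
[4,5] NP\N  lex  "ate"
[5,6] (NP\S)\(NP\N)  lex  "built"
[4,6] NP\S  <  k=5
[2,6] N  >  k=4
[0,6] S  >  k=2

[0,6] S   >
  [0,2] S/N   >
    [0,1] "slowly" : (S/N)/S
    [1,2] "the" : S
  [2,6] N   >
    [2,4] N/(NP\S)   >
      [2,3] "that" : (N/(NP\S))/N
      [3,4] "heard" : N
    [4,6] NP\S   <
      [4,5] "ate" : NP\N
      [5,6] "built" : (NP\S)\(NP\N)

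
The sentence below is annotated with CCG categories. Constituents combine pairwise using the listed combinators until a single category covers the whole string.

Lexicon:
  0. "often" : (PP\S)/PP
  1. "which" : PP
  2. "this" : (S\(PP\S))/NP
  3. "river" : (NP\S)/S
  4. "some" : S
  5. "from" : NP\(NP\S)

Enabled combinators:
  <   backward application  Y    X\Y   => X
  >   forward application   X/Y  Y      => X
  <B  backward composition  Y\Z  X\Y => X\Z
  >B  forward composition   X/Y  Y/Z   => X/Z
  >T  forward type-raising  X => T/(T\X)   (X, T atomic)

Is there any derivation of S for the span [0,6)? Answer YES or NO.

[0,6] S   <
  [0,2] PP\S   >
    [0,1] "often" : (PP\S)/PP
    [1,2] "which" : PP
  [2,6] S\(PP\S)   >
    [2,3] "this" : (S\(PP\S))/NP
    [3,6] NP   <
      [3,5] NP\S   >
        [3,4] "river" : (NP\S)/S
        [4,5] "some" : S
      [5,6] "from" : NP\(NP\S)

YES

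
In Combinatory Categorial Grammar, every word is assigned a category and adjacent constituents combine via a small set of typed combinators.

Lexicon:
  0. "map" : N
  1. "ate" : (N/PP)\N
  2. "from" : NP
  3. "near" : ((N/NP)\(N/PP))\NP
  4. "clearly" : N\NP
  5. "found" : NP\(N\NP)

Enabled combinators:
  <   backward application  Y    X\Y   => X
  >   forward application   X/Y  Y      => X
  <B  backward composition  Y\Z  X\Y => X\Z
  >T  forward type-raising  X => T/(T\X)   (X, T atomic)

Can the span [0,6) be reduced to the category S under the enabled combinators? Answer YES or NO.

N (N/PP)\N NP ((N/NP)\(N/PP))\NP N\NP NP\(N\NP)
CKY chart[0,6] = {N, N/(N\N), NP/(NP\N), PP/(PP\N), S/(S\N)}; S ∉ chart

NO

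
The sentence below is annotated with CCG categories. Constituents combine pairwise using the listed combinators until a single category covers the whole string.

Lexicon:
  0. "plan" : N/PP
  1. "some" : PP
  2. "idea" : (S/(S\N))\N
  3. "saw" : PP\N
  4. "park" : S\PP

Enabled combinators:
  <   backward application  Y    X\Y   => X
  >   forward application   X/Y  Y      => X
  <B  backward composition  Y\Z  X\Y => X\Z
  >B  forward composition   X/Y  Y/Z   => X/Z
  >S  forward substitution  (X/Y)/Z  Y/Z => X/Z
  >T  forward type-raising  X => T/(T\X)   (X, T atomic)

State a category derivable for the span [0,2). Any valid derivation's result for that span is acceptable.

[0,5] S   >
  [0,3] S/(S\N)   <
    [0,2] N   >
      [0,1] "plan" : N/PP
      [1,2] "some" : PP
    [2,3] "idea" : (S/(S\N))\N
  [3,5] S\N   <B
    [3,4] "saw" : PP\N
    [4,5] "park" : S\PP

N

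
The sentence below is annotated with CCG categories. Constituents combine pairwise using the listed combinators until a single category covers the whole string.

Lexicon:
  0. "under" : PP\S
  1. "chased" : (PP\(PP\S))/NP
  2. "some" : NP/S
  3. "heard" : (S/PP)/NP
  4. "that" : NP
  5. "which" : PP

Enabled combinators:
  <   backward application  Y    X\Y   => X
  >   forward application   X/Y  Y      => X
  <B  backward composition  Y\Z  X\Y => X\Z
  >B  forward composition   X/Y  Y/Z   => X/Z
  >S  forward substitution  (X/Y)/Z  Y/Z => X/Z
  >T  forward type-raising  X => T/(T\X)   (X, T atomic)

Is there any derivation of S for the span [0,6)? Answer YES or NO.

NO

PP\S (PP\(PP\S))/NP NP/S (S/PP)/NP NP PP
CKY chart[0,6] = {N/(N\PP), NP/(NP\PP), PP, PP/(PP\PP), S/(S\PP)}; S ∉ chart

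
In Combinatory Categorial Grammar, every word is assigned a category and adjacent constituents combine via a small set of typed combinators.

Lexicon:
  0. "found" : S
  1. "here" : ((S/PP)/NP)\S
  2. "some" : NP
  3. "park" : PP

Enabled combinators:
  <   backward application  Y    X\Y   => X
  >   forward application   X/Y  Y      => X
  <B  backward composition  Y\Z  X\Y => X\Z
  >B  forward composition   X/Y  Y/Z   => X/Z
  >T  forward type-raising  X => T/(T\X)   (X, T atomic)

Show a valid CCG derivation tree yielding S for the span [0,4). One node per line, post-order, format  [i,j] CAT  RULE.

[0,4] S   >
  [0,3] S/PP   >
    [0,2] (S/PP)/NP   <
      [0,1] "found" : S
      [1,2] "here" : ((S/PP)/NP)\S
    [2,3] "some" : NP
  [3,4] "park" : PP

[0,1] S  lex  "found"
[1,2] ((S/PP)/NP)\S  lex  "here"
[0,2] (S/PP)/NP  <  k=1
[2,3] NP  lex  "some"
[0,3] S/PP  >  k=2
[3,4] PP  lex  "park"
[0,4] S  >  k=3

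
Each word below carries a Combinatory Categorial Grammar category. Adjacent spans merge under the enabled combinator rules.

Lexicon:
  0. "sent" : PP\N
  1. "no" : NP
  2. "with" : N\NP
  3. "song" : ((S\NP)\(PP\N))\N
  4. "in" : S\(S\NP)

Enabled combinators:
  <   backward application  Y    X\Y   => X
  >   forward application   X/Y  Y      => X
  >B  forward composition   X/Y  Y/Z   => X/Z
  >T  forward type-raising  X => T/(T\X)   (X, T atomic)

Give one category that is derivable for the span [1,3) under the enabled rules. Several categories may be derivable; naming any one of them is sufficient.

N

[0,5] S   <
  [0,4] S\NP   <
    [0,1] "sent" : PP\N
    [1,4] (S\NP)\(PP\N)   <
      [1,3] N   <
        [1,2] "no" : NP
        [2,3] "with" : N\NP
      [3,4] "song" : ((S\NP)\(PP\N))\N
  [4,5] "in" : S\(S\NP)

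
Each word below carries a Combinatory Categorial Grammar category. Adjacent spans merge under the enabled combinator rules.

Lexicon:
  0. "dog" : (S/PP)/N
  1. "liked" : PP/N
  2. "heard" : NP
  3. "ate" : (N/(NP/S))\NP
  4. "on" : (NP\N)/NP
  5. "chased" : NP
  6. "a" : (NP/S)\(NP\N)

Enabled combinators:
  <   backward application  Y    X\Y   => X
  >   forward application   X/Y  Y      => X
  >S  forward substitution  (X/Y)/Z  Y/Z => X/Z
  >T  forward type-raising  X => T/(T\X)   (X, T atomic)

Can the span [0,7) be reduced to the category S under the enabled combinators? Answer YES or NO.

YES

[0,7] S   >
  [0,2] S/N   >S
    [0,1] "dog" : (S/PP)/N
    [1,2] "liked" : PP/N
  [2,7] N   >
    [2,4] N/(NP/S)   <
      [2,3] "heard" : NP
      [3,4] "ate" : (N/(NP/S))\NP
    [4,7] NP/S   <
      [4,6] NP\N   >
        [4,5] "on" : (NP\N)/NP
        [5,6] "chased" : NP
      [6,7] "a" : (NP/S)\(NP\N)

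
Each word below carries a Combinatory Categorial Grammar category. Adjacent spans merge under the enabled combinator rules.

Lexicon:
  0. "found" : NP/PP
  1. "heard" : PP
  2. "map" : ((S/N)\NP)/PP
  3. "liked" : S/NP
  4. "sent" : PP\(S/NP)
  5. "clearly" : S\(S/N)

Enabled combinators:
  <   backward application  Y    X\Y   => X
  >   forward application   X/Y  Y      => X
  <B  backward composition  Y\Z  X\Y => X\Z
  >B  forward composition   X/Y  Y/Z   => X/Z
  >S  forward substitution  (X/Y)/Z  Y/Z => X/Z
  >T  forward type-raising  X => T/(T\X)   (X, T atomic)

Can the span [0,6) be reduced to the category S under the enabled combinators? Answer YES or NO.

[0,6] S   <
  [0,2] NP   >
    [0,1] "found" : NP/PP
    [1,2] "heard" : PP
  [2,6] S\NP   <B
    [2,5] (S/N)\NP   >
      [2,3] "map" : ((S/N)\NP)/PP
      [3,5] PP   <
        [3,4] "liked" : S/NP
        [4,5] "sent" : PP\(S/NP)
    [5,6] "clearly" : S\(S/N)

YES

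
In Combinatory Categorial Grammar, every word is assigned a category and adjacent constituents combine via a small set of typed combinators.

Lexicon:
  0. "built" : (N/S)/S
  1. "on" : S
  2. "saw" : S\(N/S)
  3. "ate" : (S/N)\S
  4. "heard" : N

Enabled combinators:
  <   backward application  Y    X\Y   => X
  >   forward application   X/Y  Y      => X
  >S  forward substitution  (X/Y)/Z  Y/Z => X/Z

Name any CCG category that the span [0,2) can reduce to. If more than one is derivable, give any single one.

[0,5] S   >
  [0,4] S/N   <
    [0,3] S   <
      [0,2] N/S   >
        [0,1] "built" : (N/S)/S
        [1,2] "on" : S
      [2,3] "saw" : S\(N/S)
    [3,4] "ate" : (S/N)\S
  [4,5] "heard" : N

N/S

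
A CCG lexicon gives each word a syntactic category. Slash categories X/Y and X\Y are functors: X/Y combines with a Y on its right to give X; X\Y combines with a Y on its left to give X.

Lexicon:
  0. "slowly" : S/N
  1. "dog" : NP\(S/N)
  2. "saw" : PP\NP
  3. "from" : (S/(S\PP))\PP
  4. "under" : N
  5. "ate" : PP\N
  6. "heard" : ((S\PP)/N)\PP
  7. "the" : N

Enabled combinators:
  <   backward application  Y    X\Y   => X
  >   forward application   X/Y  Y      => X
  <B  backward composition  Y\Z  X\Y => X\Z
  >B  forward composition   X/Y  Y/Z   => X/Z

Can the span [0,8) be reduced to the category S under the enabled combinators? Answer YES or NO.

[0,8] S   >
  [0,4] S/(S\PP)   <
    [0,3] PP   <
      [0,2] NP   <
        [0,1] "slowly" : S/N
        [1,2] "dog" : NP\(S/N)
      [2,3] "saw" : PP\NP
    [3,4] "from" : (S/(S\PP))\PP
  [4,8] S\PP   >
    [4,7] (S\PP)/N   <
      [4,6] PP   <
        [4,5] "under" : N
        [5,6] "ate" : PP\N
      [6,7] "heard" : ((S\PP)/N)\PP
    [7,8] "the" : N

YES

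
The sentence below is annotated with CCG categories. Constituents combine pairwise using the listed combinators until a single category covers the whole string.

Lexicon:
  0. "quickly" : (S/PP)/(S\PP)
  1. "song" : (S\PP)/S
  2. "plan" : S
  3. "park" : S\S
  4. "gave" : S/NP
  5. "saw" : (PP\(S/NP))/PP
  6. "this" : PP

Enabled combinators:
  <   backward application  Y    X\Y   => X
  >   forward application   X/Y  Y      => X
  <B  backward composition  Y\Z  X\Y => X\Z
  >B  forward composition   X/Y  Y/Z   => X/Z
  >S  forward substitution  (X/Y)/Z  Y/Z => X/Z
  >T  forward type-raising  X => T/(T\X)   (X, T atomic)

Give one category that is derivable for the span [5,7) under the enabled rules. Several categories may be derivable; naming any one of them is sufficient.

PP\(S/NP)

[0,7] S   >
  [0,4] S/PP   >
    [0,1] "quickly" : (S/PP)/(S\PP)
    [1,4] S\PP   <B
      [1,3] S\PP   >
        [1,2] "song" : (S\PP)/S
        [2,3] "plan" : S
      [3,4] "park" : S\S
  [4,7] PP   <
    [4,5] "gave" : S/NP
    [5,7] PP\(S/NP)   >
      [5,6] "saw" : (PP\(S/NP))/PP
      [6,7] "this" : PP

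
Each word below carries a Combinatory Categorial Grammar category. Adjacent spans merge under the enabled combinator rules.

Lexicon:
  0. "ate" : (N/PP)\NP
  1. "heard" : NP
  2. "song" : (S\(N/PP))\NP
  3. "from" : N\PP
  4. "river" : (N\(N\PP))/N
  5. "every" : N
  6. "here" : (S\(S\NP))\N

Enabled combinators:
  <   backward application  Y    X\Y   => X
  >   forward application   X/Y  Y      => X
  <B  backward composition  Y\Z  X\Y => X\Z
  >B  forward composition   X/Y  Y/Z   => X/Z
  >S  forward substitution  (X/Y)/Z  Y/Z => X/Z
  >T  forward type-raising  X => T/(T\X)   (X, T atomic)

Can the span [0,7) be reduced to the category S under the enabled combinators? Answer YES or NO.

YES

[0,7] S   <
  [0,3] S\NP   <B
    [0,1] "ate" : (N/PP)\NP
    [1,3] S\(N/PP)   <
      [1,2] "heard" : NP
      [2,3] "song" : (S\(N/PP))\NP
  [3,7] S\(S\NP)   <
    [3,6] N   <
      [3,4] "from" : N\PP
      [4,6] N\(N\PP)   >
        [4,5] "river" : (N\(N\PP))/N
        [5,6] "every" : N
    [6,7] "here" : (S\(S\NP))\N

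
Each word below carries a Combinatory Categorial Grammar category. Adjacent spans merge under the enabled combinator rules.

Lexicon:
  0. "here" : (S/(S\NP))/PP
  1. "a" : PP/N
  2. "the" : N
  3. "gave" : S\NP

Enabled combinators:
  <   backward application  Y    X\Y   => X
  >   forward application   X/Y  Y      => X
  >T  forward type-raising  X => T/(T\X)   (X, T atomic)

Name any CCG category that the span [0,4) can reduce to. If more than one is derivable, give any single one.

S

[0,4] S   >
  [0,3] S/(S\NP)   >
    [0,1] "here" : (S/(S\NP))/PP
    [1,3] PP   >
      [1,2] "a" : PP/N
      [2,3] "the" : N
  [3,4] "gave" : S\NP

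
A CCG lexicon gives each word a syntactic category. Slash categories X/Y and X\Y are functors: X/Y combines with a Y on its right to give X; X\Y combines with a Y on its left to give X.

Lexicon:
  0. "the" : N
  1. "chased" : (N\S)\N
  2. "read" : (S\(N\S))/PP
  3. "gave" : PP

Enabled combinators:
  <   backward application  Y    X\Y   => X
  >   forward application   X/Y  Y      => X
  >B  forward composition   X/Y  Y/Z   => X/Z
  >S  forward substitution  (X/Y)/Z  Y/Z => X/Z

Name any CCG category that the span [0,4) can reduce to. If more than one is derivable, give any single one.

[0,4] S   <
  [0,2] N\S   <
    [0,1] "the" : N
    [1,2] "chased" : (N\S)\N
  [2,4] S\(N\S)   >
    [2,3] "read" : (S\(N\S))/PP
    [3,4] "gave" : PP

S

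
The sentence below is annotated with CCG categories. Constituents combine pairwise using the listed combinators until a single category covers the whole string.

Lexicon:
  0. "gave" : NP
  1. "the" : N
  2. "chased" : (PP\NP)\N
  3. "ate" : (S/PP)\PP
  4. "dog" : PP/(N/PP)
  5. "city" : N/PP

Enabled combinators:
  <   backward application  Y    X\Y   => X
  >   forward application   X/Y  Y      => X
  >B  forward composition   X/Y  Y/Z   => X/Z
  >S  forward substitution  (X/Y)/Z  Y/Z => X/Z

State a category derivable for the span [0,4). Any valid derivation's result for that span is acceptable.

[0,6] S   >
  [0,4] S/PP   <
    [0,3] PP   <
      [0,1] "gave" : NP
      [1,3] PP\NP   <
        [1,2] "the" : N
        [2,3] "chased" : (PP\NP)\N
    [3,4] "ate" : (S/PP)\PP
  [4,6] PP   >
    [4,5] "dog" : PP/(N/PP)
    [5,6] "city" : N/PP

S/PP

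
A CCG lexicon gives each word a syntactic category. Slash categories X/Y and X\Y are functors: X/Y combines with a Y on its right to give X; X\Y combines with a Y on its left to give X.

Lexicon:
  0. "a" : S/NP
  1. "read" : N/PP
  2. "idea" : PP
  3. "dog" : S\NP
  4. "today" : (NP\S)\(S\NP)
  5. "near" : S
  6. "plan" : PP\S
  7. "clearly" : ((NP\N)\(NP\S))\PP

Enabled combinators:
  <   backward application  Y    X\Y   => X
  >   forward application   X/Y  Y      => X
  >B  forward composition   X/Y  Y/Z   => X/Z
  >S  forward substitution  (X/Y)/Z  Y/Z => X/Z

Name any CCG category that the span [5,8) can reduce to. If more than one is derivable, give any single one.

[0,8] S   >
  [0,1] "a" : S/NP
  [1,8] NP   <
    [1,3] N   >
      [1,2] "read" : N/PP
      [2,3] "idea" : PP
    [3,8] NP\N   <
      [3,5] NP\S   <
        [3,4] "dog" : S\NP
        [4,5] "today" : (NP\S)\(S\NP)
      [5,8] (NP\N)\(NP\S)   <
        [5,7] PP   <
          [5,6] "near" : S
          [6,7] "plan" : PP\S
        [7,8] "clearly" : ((NP\N)\(NP\S))\PP

(NP\N)\(NP\S)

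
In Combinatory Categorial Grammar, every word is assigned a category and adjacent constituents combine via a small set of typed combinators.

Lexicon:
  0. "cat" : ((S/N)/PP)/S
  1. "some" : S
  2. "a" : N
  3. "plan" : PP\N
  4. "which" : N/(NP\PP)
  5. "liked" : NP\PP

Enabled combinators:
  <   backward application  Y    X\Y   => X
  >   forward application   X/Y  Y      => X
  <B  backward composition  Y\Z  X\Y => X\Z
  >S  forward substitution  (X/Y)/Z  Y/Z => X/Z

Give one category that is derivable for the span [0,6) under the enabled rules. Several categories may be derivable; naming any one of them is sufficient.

S

[0,6] S   >
  [0,4] S/N   >
    [0,2] (S/N)/PP   >
      [0,1] "cat" : ((S/N)/PP)/S
      [1,2] "some" : S
    [2,4] PP   <
      [2,3] "a" : N
      [3,4] "plan" : PP\N
  [4,6] N   >
    [4,5] "which" : N/(NP\PP)
    [5,6] "liked" : NP\PP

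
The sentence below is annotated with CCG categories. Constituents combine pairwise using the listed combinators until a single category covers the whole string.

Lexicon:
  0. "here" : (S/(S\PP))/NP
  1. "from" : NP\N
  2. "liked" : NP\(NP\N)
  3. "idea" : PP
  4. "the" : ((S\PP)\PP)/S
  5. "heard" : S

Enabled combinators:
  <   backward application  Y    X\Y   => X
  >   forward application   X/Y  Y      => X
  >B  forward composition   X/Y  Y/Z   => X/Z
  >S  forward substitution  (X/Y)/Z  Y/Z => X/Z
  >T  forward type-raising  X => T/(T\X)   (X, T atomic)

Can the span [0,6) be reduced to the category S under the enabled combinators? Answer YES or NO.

YES

[0,6] S   >
  [0,3] S/(S\PP)   >
    [0,1] "here" : (S/(S\PP))/NP
    [1,3] NP   <
      [1,2] "from" : NP\N
      [2,3] "liked" : NP\(NP\N)
  [3,6] S\PP   <
    [3,4] "idea" : PP
    [4,6] (S\PP)\PP   >
      [4,5] "the" : ((S\PP)\PP)/S
      [5,6] "heard" : S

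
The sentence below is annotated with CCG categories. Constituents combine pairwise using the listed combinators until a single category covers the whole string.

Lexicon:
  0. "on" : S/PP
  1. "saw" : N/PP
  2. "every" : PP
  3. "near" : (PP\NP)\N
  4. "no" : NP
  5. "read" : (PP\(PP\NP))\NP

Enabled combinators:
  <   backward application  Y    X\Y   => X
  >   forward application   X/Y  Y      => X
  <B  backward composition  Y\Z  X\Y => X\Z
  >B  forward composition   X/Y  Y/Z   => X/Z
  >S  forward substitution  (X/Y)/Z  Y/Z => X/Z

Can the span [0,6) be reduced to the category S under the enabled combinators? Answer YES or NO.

YES

[0,6] S   >
  [0,1] "on" : S/PP
  [1,6] PP   <
    [1,4] PP\NP   <
      [1,3] N   >
        [1,2] "saw" : N/PP
        [2,3] "every" : PP
      [3,4] "near" : (PP\NP)\N
    [4,6] PP\(PP\NP)   <
      [4,5] "no" : NP
      [5,6] "read" : (PP\(PP\NP))\NP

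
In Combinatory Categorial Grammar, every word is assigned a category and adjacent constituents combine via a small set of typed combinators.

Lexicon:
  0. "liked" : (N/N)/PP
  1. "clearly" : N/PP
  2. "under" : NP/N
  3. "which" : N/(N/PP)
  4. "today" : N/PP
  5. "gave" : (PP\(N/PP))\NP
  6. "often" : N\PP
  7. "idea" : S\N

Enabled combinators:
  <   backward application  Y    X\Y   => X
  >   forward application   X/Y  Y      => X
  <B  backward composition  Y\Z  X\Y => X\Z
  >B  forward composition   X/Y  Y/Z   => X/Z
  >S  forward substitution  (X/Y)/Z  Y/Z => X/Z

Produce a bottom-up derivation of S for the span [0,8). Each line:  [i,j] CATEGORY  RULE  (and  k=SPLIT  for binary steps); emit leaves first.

[0,8] S   <
  [0,7] N   <
    [0,6] PP   <
      [0,2] N/PP   >S
        [0,1] "liked" : (N/N)/PP
        [1,2] "clearly" : N/PP
      [2,6] PP\(N/PP)   <
        [2,5] NP   >
          [2,3] "under" : NP/N
          [3,5] N   >
            [3,4] "which" : N/(N/PP)
            [4,5] "today" : N/PP
        [5,6] "gave" : (PP\(N/PP))\NP
    [6,7] "often" : N\PP
  [7,8] "idea" : S\N

[0,1] (N/N)/PP  lex  "liked"
[1,2] N/PP  lex  "clearly"
[0,2] N/PP  >S  k=1
[2,3] NP/N  lex  "under"
[3,4] N/(N/PP)  lex  "which"
[4,5] N/PP  lex  "today"
[3,5] N  >  k=4
[2,5] NP  >  k=3
[5,6] (PP\(N/PP))\NP  lex  "gave"
[2,6] PP\(N/PP)  <  k=5
[0,6] PP  <  k=2
[6,7] N\PP  lex  "often"
[0,7] N  <  k=6
[7,8] S\N  lex  "idea"
[0,8] S  <  k=7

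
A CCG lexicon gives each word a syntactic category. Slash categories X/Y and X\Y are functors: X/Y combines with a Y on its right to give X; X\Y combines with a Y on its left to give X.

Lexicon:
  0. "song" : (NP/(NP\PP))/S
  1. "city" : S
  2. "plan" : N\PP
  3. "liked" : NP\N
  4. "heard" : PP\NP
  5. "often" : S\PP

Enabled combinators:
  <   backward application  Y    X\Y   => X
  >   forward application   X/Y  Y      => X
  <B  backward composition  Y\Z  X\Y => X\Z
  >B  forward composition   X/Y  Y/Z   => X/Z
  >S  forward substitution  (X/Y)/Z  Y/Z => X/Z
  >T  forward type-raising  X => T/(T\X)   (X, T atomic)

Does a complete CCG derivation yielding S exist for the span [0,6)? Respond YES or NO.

[0,6] S   <
  [0,4] NP   >
    [0,2] NP/(NP\PP)   >
      [0,1] "song" : (NP/(NP\PP))/S
      [1,2] "city" : S
    [2,4] NP\PP   <B
      [2,3] "plan" : N\PP
      [3,4] "liked" : NP\N
  [4,6] S\NP   <B
    [4,5] "heard" : PP\NP
    [5,6] "often" : S\PP

YES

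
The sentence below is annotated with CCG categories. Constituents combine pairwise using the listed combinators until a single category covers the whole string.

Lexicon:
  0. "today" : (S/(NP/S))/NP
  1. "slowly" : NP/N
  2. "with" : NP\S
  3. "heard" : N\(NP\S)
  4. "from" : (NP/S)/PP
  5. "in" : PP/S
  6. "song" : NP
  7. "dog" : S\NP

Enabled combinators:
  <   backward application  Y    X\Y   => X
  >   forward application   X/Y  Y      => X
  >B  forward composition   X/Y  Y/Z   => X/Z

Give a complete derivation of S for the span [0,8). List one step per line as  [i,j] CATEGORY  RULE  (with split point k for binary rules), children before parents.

[0,1] (S/(NP/S))/NP  lex  "today"
[1,2] NP/N  lex  "slowly"
[2,3] NP\S  lex  "with"
[3,4] N\(NP\S)  lex  "heard"
[2,4] N  <  k=3
[1,4] NP  >  k=2
[0,4] S/(NP/S)  >  k=1
[4,5] (NP/S)/PP  lex  "from"
[5,6] PP/S  lex  "in"
[6,7] NP  lex  "song"
[7,8] S\NP  lex  "dog"
[6,8] S  <  k=7
[5,8] PP  >  k=6
[4,8] NP/S  >  k=5
[0,8] S  >  k=4

[0,8] S   >
  [0,4] S/(NP/S)   >
    [0,1] "today" : (S/(NP/S))/NP
    [1,4] NP   >
      [1,2] "slowly" : NP/N
      [2,4] N   <
        [2,3] "with" : NP\S
        [3,4] "heard" : N\(NP\S)
  [4,8] NP/S   >
    [4,5] "from" : (NP/S)/PP
    [5,8] PP   >
      [5,6] "in" : PP/S
      [6,8] S   <
        [6,7] "song" : NP
        [7,8] "dog" : S\NP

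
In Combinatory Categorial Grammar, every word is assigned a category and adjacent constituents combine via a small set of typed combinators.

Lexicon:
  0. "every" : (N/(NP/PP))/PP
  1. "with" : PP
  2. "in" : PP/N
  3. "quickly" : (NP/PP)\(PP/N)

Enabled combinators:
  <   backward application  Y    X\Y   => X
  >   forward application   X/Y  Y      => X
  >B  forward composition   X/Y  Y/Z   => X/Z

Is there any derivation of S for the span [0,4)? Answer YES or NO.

(N/(NP/PP))/PP PP PP/N (NP/PP)\(PP/N)
CKY chart[0,4] = {N}; S ∉ chart

NO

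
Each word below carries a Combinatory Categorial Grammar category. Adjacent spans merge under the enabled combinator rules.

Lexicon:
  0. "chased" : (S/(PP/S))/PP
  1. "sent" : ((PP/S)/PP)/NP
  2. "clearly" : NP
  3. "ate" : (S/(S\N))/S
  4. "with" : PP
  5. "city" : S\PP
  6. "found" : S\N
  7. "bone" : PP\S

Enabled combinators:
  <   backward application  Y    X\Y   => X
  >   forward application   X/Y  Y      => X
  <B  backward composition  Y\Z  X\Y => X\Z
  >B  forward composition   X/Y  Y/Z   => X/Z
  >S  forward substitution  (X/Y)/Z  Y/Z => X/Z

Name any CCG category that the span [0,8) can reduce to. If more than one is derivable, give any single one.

S

[0,8] S   >
  [0,3] S/PP   >S
    [0,1] "chased" : (S/(PP/S))/PP
    [1,3] (PP/S)/PP   >
      [1,2] "sent" : ((PP/S)/PP)/NP
      [2,3] "clearly" : NP
  [3,8] PP   <
    [3,7] S   >
      [3,6] S/(S\N)   >
        [3,4] "ate" : (S/(S\N))/S
        [4,6] S   <
          [4,5] "with" : PP
          [5,6] "city" : S\PP
      [6,7] "found" : S\N
    [7,8] "bone" : PP\S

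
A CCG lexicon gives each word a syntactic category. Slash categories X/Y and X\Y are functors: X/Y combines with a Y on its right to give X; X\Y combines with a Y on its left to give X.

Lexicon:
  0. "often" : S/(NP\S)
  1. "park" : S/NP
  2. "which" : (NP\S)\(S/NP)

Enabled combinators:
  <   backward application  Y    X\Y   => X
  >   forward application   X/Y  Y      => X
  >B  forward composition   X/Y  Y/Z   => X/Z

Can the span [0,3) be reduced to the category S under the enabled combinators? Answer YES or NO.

YES

[0,3] S   >
  [0,1] "often" : S/(NP\S)
  [1,3] NP\S   <
    [1,2] "park" : S/NP
    [2,3] "which" : (NP\S)\(S/NP)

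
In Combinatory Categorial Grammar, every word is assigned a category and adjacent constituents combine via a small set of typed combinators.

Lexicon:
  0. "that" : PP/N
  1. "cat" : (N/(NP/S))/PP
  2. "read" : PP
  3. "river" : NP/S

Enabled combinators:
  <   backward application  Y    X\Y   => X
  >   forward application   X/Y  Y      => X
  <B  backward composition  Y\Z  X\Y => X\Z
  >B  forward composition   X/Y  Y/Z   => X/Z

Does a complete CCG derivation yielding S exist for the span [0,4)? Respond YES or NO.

NO

PP/N (N/(NP/S))/PP PP NP/S
CKY chart[0,4] = {PP}; S ∉ chart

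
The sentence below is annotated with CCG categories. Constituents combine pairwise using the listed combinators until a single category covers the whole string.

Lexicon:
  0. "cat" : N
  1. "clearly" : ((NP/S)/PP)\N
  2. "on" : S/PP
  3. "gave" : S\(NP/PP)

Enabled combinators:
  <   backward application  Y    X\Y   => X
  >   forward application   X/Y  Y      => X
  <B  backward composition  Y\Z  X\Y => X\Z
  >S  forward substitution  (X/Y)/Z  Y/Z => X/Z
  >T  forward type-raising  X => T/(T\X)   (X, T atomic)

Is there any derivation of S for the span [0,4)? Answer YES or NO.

[0,4] S   <
  [0,3] NP/PP   >S
    [0,2] (NP/S)/PP   <
      [0,1] "cat" : N
      [1,2] "clearly" : ((NP/S)/PP)\N
    [2,3] "on" : S/PP
  [3,4] "gave" : S\(NP/PP)

YES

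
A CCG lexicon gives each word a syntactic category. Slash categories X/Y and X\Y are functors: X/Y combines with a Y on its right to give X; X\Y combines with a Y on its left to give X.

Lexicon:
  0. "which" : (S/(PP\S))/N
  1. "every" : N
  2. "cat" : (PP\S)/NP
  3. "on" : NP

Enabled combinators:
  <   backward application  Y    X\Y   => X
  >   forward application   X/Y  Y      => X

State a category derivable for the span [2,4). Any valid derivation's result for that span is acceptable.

PP\S

[0,4] S   >
  [0,2] S/(PP\S)   >
    [0,1] "which" : (S/(PP\S))/N
    [1,2] "every" : N
  [2,4] PP\S   >
    [2,3] "cat" : (PP\S)/NP
    [3,4] "on" : NP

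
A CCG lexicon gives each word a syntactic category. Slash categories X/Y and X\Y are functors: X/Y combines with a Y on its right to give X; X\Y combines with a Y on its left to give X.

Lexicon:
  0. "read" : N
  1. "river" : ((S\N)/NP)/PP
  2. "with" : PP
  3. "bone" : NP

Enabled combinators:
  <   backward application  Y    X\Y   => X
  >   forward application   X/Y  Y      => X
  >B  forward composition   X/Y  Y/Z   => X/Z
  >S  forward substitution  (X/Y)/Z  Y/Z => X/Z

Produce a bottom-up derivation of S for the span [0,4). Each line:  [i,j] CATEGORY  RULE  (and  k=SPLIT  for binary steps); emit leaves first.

[0,1] N  lex  "read"
[1,2] ((S\N)/NP)/PP  lex  "river"
[2,3] PP  lex  "with"
[1,3] (S\N)/NP  >  k=2
[3,4] NP  lex  "bone"
[1,4] S\N  >  k=3
[0,4] S  <  k=1

[0,4] S   <
  [0,1] "read" : N
  [1,4] S\N   >
    [1,3] (S\N)/NP   >
      [1,2] "river" : ((S\N)/NP)/PP
      [2,3] "with" : PP
    [3,4] "bone" : NP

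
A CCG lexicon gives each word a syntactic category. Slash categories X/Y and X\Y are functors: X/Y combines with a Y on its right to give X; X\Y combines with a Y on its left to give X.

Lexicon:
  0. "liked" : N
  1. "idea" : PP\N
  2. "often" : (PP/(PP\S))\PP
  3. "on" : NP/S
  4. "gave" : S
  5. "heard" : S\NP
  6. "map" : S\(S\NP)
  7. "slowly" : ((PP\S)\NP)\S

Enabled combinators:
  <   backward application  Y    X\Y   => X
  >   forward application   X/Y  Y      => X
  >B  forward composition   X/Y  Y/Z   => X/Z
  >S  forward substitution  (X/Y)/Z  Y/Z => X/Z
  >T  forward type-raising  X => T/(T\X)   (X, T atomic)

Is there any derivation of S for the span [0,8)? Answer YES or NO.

N PP\N (PP/(PP\S))\PP NP/S S S\NP S\(S\NP) ((PP\S)\NP)\S
CKY chart[0,8] = {N/(N\PP), NP/(NP\PP), PP, PP/(PP\PP), S/(S\PP)}; S ∉ chart

NO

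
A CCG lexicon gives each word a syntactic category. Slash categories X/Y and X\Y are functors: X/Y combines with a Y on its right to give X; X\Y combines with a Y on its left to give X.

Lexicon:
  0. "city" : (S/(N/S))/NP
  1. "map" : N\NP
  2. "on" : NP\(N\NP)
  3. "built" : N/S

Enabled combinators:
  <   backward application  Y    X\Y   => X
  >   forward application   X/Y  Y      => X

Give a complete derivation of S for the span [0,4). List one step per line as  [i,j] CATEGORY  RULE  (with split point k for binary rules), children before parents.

[0,4] S   >
  [0,3] S/(N/S)   >
    [0,1] "city" : (S/(N/S))/NP
    [1,3] NP   <
      [1,2] "map" : N\NP
      [2,3] "on" : NP\(N\NP)
  [3,4] "built" : N/S

[0,1] (S/(N/S))/NP  lex  "city"
[1,2] N\NP  lex  "map"
[2,3] NP\(N\NP)  lex  "on"
[1,3] NP  <  k=2
[0,3] S/(N/S)  >  k=1
[3,4] N/S  lex  "built"
[0,4] S  >  k=3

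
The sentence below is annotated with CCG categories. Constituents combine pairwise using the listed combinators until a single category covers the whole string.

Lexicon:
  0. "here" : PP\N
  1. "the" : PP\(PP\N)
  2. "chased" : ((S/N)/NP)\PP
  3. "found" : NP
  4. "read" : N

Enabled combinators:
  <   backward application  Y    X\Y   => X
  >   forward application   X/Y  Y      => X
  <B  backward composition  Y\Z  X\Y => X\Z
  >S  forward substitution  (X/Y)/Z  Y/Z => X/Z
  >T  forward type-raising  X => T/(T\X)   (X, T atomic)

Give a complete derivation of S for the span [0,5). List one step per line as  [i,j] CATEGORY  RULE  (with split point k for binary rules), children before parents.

[0,5] S   >
  [0,4] S/N   >
    [0,3] (S/N)/NP   <
      [0,2] PP   <
        [0,1] "here" : PP\N
        [1,2] "the" : PP\(PP\N)
      [2,3] "chased" : ((S/N)/NP)\PP
    [3,4] "found" : NP
  [4,5] "read" : N

[0,1] PP\N  lex  "here"
[1,2] PP\(PP\N)  lex  "the"
[0,2] PP  <  k=1
[2,3] ((S/N)/NP)\PP  lex  "chased"
[0,3] (S/N)/NP  <  k=2
[3,4] NP  lex  "found"
[0,4] S/N  >  k=3
[4,5] N  lex  "read"
[0,5] S  >  k=4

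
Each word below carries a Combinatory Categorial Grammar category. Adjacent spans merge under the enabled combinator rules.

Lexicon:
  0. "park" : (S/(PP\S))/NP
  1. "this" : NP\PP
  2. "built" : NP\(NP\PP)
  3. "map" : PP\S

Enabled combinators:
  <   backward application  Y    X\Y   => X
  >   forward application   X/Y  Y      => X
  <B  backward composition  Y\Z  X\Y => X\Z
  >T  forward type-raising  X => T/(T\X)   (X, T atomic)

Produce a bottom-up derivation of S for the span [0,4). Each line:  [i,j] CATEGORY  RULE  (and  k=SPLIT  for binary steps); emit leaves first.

[0,4] S   >
  [0,3] S/(PP\S)   >
    [0,1] "park" : (S/(PP\S))/NP
    [1,3] NP   <
      [1,2] "this" : NP\PP
      [2,3] "built" : NP\(NP\PP)
  [3,4] "map" : PP\S

[0,1] (S/(PP\S))/NP  lex  "park"
[1,2] NP\PP  lex  "this"
[2,3] NP\(NP\PP)  lex  "built"
[1,3] NP  <  k=2
[0,3] S/(PP\S)  >  k=1
[3,4] PP\S  lex  "map"
[0,4] S  >  k=3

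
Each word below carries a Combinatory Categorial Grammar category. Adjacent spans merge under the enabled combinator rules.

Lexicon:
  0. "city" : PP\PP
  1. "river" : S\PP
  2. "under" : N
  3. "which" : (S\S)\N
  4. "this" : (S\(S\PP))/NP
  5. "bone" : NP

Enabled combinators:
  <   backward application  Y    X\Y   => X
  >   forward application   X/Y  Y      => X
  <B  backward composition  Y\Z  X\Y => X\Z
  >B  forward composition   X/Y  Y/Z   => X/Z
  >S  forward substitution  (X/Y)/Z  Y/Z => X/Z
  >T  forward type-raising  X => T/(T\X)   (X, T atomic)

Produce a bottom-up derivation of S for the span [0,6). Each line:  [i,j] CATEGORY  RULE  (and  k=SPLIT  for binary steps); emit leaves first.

[0,1] PP\PP  lex  "city"
[1,2] S\PP  lex  "river"
[0,2] S\PP  <B  k=1
[2,3] N  lex  "under"
[3,4] (S\S)\N  lex  "which"
[2,4] S\S  <  k=3
[0,4] S\PP  <B  k=2
[4,5] (S\(S\PP))/NP  lex  "this"
[5,6] NP  lex  "bone"
[4,6] S\(S\PP)  >  k=5
[0,6] S  <  k=4

[0,6] S   <
  [0,4] S\PP   <B
    [0,2] S\PP   <B
      [0,1] "city" : PP\PP
      [1,2] "river" : S\PP
    [2,4] S\S   <
      [2,3] "under" : N
      [3,4] "which" : (S\S)\N
  [4,6] S\(S\PP)   >
    [4,5] "this" : (S\(S\PP))/NP
    [5,6] "bone" : NP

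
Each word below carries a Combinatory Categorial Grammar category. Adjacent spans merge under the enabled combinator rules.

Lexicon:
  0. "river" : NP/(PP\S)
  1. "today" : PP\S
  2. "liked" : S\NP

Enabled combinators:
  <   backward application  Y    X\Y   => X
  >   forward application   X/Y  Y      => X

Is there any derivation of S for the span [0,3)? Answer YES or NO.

YES

[0,3] S   <
  [0,2] NP   >
    [0,1] "river" : NP/(PP\S)
    [1,2] "today" : PP\S
  [2,3] "liked" : S\NP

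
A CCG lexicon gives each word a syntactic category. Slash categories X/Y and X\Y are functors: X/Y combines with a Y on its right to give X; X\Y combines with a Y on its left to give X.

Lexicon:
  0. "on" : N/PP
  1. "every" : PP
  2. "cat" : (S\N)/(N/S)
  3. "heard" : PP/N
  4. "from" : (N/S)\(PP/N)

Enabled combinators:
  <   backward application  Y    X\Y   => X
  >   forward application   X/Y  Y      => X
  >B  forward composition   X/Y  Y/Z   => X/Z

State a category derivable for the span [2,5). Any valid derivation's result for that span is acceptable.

S\N

[0,5] S   <
  [0,2] N   >
    [0,1] "on" : N/PP
    [1,2] "every" : PP
  [2,5] S\N   >
    [2,3] "cat" : (S\N)/(N/S)
    [3,5] N/S   <
      [3,4] "heard" : PP/N
      [4,5] "from" : (N/S)\(PP/N)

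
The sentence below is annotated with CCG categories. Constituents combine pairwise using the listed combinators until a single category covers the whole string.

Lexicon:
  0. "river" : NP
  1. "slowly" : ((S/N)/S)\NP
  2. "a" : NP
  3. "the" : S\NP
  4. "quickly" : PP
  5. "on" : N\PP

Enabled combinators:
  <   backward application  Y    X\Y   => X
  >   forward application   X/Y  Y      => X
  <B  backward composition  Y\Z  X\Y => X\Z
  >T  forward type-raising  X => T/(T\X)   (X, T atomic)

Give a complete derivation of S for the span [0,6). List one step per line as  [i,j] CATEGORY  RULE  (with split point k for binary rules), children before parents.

[0,6] S   >
  [0,4] S/N   >
    [0,2] (S/N)/S   <
      [0,1] "river" : NP
      [1,2] "slowly" : ((S/N)/S)\NP
    [2,4] S   <
      [2,3] "a" : NP
      [3,4] "the" : S\NP
  [4,6] N   <
    [4,5] "quickly" : PP
    [5,6] "on" : N\PP

[0,1] NP  lex  "river"
[1,2] ((S/N)/S)\NP  lex  "slowly"
[0,2] (S/N)/S  <  k=1
[2,3] NP  lex  "a"
[3,4] S\NP  lex  "the"
[2,4] S  <  k=3
[0,4] S/N  >  k=2
[4,5] PP  lex  "quickly"
[5,6] N\PP  lex  "on"
[4,6] N  <  k=5
[0,6] S  >  k=4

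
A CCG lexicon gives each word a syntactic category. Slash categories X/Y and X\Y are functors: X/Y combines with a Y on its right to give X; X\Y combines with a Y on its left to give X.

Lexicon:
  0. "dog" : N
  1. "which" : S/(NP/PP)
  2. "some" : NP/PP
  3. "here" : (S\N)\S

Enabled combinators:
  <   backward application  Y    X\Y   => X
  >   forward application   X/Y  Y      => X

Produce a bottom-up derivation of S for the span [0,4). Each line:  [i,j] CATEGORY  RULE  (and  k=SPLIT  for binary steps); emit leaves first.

[0,1] N  lex  "dog"
[1,2] S/(NP/PP)  lex  "which"
[2,3] NP/PP  lex  "some"
[1,3] S  >  k=2
[3,4] (S\N)\S  lex  "here"
[1,4] S\N  <  k=3
[0,4] S  <  k=1

[0,4] S   <
  [0,1] "dog" : N
  [1,4] S\N   <
    [1,3] S   >
      [1,2] "which" : S/(NP/PP)
      [2,3] "some" : NP/PP
    [3,4] "here" : (S\N)\S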